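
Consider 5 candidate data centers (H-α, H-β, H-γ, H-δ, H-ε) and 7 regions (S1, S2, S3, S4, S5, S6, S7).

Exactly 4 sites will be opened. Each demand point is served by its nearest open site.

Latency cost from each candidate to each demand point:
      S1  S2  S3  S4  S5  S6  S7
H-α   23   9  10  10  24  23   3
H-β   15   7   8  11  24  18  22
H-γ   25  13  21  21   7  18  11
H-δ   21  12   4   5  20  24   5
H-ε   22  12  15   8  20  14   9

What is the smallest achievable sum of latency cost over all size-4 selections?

Open {H-β, H-γ, H-δ, H-ε}.
  S1→H-β 15, S2→H-β 7, S3→H-δ 4, S4→H-δ 5, S5→H-γ 7, S6→H-ε 14, S7→H-δ 5  ⇒ total 57.
Compare {H-α, H-β, H-γ, H-δ}: total 59.
Compare {H-α, H-β, H-γ, H-ε}: total 62.
No size-4 selection does better; minimum is 57.

57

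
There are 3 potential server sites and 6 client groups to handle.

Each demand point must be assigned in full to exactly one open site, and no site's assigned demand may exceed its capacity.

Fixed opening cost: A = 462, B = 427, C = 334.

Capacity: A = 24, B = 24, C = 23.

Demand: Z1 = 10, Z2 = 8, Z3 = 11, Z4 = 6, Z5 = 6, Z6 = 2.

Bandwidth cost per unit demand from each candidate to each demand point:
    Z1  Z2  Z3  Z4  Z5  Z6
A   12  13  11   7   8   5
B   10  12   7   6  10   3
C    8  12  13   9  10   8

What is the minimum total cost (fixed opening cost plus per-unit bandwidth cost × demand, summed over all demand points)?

Open {B, C}; cheapest assignment that respects the capacities:
  B (cap 24, load 23): Z3, Z4, Z5 — cost 11×7 + 6×6 + 6×10 = 173
  C (cap 23, load 20): Z1, Z2, Z6 — cost 10×8 + 8×12 + 2×8 = 192
  Shipping 365, fixed 761 → total 1126.
  Any other capacity-feasible assignment to {B, C} ships for at least 365.
Compare {A, C}: its best feasible assignment gives total 1199.
Compare {A, B}: its best feasible assignment gives total 1266.
Every other set of open sites that can feasibly serve all demand totals ≥ 1199 even under its best assignment. Minimum: 1126.

1126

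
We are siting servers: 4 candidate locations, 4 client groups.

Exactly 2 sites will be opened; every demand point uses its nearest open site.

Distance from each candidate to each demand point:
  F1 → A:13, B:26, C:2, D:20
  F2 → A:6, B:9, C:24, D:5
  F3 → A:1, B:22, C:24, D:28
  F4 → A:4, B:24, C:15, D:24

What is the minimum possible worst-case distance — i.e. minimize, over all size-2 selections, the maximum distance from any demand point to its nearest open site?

Open {F1, F2}.
  Farthest demand point is B at distance 9 (to F2); all others are ≤ 9.
With {F2, F4} the worst case is 15.
With {F1, F3} the worst case is 22.
No size-2 selection achieves below 9.

9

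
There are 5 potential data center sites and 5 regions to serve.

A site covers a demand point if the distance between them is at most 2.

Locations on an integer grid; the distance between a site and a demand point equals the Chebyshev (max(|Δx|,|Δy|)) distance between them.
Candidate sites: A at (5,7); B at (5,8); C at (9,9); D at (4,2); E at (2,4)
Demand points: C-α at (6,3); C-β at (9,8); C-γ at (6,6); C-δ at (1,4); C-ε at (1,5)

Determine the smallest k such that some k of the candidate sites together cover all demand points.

4

Coverage sets (demand points within 2 of each site):
  A: {C-γ}
  B: {C-γ}
  C: {C-β}
  D: {C-α}
  E: {C-δ, C-ε}
No 3 sites suffice: every size-3 union leaves at least one demand point uncovered.
But {A, C, D, E} covers everything, so the minimum is 4.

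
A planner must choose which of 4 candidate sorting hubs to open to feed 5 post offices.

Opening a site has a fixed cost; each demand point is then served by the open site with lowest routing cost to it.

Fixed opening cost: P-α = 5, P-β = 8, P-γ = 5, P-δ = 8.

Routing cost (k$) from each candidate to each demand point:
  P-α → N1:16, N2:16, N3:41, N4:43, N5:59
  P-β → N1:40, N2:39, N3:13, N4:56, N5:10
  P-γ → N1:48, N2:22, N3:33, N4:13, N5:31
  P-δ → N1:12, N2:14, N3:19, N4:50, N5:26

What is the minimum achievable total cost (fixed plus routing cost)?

83

Open {P-β, P-γ, P-δ}: assign each demand point to its cheapest open site.
  N1→P-δ 12, N2→P-δ 14, N3→P-β 13, N4→P-γ 13, N5→P-β 10
  routing cost 62, fixed 21 → total 83.
Compare {P-α, P-β, P-γ}: routing cost 68 + fixed 18 = 86.
Compare {P-α, P-β, P-γ, P-δ}: routing cost 62 + fixed 26 = 88.
Compare {P-γ, P-δ}: routing cost 84 + fixed 13 = 97.
All other subsets cost ≥ 86. Minimum total cost: 83.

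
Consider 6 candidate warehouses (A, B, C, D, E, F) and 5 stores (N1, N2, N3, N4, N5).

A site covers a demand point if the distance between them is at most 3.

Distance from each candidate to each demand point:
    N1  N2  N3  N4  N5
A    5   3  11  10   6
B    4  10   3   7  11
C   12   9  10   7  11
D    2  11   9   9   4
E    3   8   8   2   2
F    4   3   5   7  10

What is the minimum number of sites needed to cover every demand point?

Coverage sets (demand points within 3 of each site):
  A: {N2}
  B: {N3}
  C: {}
  D: {N1}
  E: {N1, N4, N5}
  F: {N2}
No 2 sites suffice: every size-2 union leaves at least one demand point uncovered.
But {A, B, E} covers everything, so the minimum is 3.

3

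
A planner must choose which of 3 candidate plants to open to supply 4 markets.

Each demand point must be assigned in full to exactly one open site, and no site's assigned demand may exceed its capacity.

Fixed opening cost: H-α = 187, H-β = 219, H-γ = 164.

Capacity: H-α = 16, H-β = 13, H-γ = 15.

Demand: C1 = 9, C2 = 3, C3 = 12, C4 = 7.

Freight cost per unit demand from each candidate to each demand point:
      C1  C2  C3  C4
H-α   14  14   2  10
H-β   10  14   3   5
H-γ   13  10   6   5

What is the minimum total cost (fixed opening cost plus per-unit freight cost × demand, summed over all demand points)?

Open {H-α, H-γ}; cheapest assignment that respects the capacities:
  H-α (cap 16, load 16): C1, C4 — cost 9×14 + 7×10 = 196
  H-γ (cap 15, load 15): C2, C3 — cost 3×10 + 12×6 = 102
  Shipping 298, fixed 351 → total 649.
  Any other capacity-feasible assignment to {H-α, H-γ} ships for at least 298.
Compare {H-α, H-β, H-γ}: its best feasible assignment gives total 749.
Every other set of open sites that can feasibly serve all demand totals ≥ 749 even under its best assignment. Minimum: 649.

649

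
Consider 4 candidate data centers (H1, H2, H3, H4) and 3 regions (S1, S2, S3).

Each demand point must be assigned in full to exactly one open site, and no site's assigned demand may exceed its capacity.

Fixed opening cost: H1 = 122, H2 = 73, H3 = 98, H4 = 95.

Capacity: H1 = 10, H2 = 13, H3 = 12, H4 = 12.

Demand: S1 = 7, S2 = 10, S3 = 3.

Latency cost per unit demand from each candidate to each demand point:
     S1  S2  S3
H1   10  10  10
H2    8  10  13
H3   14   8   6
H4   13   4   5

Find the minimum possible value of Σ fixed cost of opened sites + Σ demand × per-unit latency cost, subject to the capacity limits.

303

Open {H2, H4}; cheapest assignment that respects the capacities:
  H2 (cap 13, load 10): S1, S3 — cost 7×8 + 3×13 = 95
  H4 (cap 12, load 10): S2 — cost 10×4 = 40
  Shipping 135, fixed 168 → total 303.
  Any other capacity-feasible assignment to {H2, H4} ships for at least 135.
Compare {H2, H3}: its best feasible assignment gives total 346.
Compare {H3, H4}: its best feasible assignment gives total 349.
Every other set of open sites that can feasibly serve all demand totals ≥ 346 even under its best assignment. Minimum: 303.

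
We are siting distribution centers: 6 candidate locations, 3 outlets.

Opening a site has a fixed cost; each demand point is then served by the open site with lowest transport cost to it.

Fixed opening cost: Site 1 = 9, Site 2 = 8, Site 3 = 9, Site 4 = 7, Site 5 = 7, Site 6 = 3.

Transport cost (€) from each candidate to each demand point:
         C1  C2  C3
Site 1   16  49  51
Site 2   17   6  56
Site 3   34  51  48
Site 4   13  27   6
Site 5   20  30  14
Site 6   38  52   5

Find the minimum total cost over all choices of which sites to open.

Open {Site 2, Site 6}: assign each demand point to its cheapest open site.
  C1→Site 2 17, C2→Site 2 6, C3→Site 6 5
  transport cost 28, fixed 11 → total 39.
Compare {Site 2, Site 4}: transport cost 25 + fixed 15 = 40.
Compare {Site 2, Site 4, Site 6}: transport cost 24 + fixed 18 = 42.
Compare {Site 2, Site 5, Site 6}: transport cost 28 + fixed 18 = 46.
All other subsets cost ≥ 40. Minimum total cost: 39.

39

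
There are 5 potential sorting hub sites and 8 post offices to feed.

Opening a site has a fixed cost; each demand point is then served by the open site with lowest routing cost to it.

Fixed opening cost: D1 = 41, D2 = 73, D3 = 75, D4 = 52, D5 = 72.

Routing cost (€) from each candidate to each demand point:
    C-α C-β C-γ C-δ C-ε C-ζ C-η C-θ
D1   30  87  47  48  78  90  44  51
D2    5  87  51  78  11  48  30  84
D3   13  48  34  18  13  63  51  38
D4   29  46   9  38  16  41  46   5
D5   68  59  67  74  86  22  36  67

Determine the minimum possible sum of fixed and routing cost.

282

Open {D4}: assign each demand point to its cheapest open site.
  C-α→D4 29, C-β→D4 46, C-γ→D4 9, C-δ→D4 38, C-ε→D4 16, C-ζ→D4 41, C-η→D4 46, C-θ→D4 5
  routing cost 230, fixed 52 → total 282.
Compare {D2, D4}: routing cost 185 + fixed 125 = 310.
Compare {D3, D4}: routing cost 191 + fixed 127 = 318.
Compare {D1, D4}: routing cost 228 + fixed 93 = 321.
All other subsets cost ≥ 310. Minimum total cost: 282.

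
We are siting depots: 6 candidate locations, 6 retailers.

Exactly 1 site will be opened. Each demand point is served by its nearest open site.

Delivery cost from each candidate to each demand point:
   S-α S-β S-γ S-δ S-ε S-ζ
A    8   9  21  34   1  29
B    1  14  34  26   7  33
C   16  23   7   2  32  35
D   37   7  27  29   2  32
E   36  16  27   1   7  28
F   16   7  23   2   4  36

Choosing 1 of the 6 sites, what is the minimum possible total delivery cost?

88

Open {F}.
  S-α→F 16, S-β→F 7, S-γ→F 23, S-δ→F 2, S-ε→F 4, S-ζ→F 36  ⇒ total 88.
Compare {A}: total 102.
Compare {B}: total 115.
No size-1 selection does better; minimum is 88.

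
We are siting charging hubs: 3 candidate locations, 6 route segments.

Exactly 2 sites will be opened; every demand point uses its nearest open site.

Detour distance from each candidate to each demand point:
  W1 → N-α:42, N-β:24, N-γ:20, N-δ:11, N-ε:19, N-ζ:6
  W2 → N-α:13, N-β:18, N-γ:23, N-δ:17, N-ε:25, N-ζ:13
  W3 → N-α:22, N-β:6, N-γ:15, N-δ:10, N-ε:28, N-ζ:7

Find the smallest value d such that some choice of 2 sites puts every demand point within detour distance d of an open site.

Open {W1, W2}.
  Farthest demand point is N-γ at detour distance 20 (to W1); all others are ≤ 20.
With {W1, W3} the worst case is 22.
With {W2, W3} the worst case is 25.
No size-2 selection achieves below 20.

20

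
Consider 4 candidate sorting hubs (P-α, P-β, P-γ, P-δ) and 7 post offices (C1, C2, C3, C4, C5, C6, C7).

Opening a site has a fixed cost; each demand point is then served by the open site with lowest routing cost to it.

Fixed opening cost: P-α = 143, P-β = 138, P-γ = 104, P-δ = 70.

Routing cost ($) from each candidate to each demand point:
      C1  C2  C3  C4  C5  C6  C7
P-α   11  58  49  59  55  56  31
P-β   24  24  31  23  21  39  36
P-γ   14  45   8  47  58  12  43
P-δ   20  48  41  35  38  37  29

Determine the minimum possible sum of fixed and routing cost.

318

Open {P-δ}: assign each demand point to its cheapest open site.
  C1→P-δ 20, C2→P-δ 48, C3→P-δ 41, C4→P-δ 35, C5→P-δ 38, C6→P-δ 37, C7→P-δ 29
  routing cost 248, fixed 70 → total 318.
Compare {P-γ}: routing cost 227 + fixed 104 = 331.
Compare {P-β}: routing cost 198 + fixed 138 = 336.
Compare {P-γ, P-δ}: routing cost 181 + fixed 174 = 355.
All other subsets cost ≥ 331. Minimum total cost: 318.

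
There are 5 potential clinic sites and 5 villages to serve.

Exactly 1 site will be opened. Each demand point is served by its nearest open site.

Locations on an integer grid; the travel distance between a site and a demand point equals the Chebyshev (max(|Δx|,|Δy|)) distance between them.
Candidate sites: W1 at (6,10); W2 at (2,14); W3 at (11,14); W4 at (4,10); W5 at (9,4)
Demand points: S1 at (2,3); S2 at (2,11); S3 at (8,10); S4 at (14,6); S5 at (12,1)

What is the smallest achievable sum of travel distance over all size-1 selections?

Open {W5}.
  S1→W5 7, S2→W5 7, S3→W5 6, S4→W5 5, S5→W5 3  ⇒ total 28.
Compare {W1}: total 30.
Compare {W4}: total 32.
No size-1 selection does better; minimum is 28.

28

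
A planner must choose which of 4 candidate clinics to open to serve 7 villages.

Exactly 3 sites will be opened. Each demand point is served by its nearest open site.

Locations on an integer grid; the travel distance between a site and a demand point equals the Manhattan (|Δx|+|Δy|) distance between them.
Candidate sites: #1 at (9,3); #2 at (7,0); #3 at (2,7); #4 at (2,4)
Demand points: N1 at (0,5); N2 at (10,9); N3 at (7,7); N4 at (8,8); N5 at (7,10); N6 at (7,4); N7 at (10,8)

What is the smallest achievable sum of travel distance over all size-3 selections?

Open {#1, #3, #4}.
  N1→#4 3, N2→#1 7, N3→#3 5, N4→#1 6, N5→#3 8, N6→#1 3, N7→#1 6  ⇒ total 38.
Compare {#1, #2, #3}: total 39.
Compare {#1, #2, #4}: total 40.
No size-3 selection does better; minimum is 38.

38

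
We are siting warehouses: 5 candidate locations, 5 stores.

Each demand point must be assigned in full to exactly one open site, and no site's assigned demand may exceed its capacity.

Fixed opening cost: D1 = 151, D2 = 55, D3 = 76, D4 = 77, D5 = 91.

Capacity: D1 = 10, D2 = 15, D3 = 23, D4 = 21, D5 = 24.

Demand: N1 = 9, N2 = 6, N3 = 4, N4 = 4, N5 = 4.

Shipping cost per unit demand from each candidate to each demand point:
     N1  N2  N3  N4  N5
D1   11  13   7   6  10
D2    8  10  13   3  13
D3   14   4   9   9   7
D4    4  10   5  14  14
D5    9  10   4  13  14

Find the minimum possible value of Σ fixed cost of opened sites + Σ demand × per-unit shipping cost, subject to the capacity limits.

297

Open {D3, D4}; cheapest assignment that respects the capacities:
  D3 (cap 23, load 14): N2, N4, N5 — cost 6×4 + 4×9 + 4×7 = 88
  D4 (cap 21, load 13): N1, N3 — cost 9×4 + 4×5 = 56
  Shipping 144, fixed 153 → total 297.
  Any other capacity-feasible assignment to {D3, D4} ships for at least 144.
Compare {D2, D3}: its best feasible assignment gives total 303.
Compare {D2, D4}: its best feasible assignment gives total 312.
Every other set of open sites that can feasibly serve all demand totals ≥ 303 even under its best assignment. Minimum: 297.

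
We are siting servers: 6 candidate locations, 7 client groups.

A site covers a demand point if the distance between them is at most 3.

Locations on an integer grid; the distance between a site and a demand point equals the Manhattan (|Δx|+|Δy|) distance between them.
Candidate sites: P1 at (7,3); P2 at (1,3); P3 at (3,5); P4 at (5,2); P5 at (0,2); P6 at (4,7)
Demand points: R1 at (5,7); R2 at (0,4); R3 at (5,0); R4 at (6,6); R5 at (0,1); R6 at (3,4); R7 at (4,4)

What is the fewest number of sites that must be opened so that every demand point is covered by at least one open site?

Coverage sets (demand points within 3 of each site):
  P1: {}
  P2: {R2, R5, R6}
  P3: {R6, R7}
  P4: {R3, R7}
  P5: {R2, R5}
  P6: {R1, R4, R7}
No 2 sites suffice: every size-2 union leaves at least one demand point uncovered.
But {P2, P4, P6} covers everything, so the minimum is 3.

3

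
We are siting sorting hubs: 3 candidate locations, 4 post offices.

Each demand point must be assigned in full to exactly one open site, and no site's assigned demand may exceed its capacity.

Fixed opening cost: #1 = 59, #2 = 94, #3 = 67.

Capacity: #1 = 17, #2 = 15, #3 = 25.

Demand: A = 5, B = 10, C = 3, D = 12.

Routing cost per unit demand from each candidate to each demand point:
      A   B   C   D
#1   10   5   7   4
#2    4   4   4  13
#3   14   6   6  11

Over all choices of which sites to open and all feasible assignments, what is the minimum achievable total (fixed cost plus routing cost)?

Open {#1, #2}; cheapest assignment that respects the capacities:
  #1 (cap 17, load 15): C, D — cost 3×7 + 12×4 = 69
  #2 (cap 15, load 15): A, B — cost 5×4 + 10×4 = 60
  Shipping 129, fixed 153 → total 282.
  Any other capacity-feasible assignment to {#1, #2} ships for at least 129.
Compare {#1, #3}: its best feasible assignment gives total 302.
Compare {#1, #2, #3}: its best feasible assignment gives total 346.
Every other set of open sites that can feasibly serve all demand totals ≥ 302 even under its best assignment. Minimum: 282.

282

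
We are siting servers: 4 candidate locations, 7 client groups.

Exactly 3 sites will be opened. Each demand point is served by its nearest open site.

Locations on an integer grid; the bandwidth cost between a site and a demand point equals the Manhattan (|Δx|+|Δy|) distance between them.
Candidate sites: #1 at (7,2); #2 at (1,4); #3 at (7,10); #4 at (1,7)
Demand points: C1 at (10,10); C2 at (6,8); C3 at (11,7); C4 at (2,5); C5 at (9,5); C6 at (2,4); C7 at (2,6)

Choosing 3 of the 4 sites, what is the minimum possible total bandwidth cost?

24

Open {#1, #2, #3}.
  C1→#3 3, C2→#3 3, C3→#3 7, C4→#2 2, C5→#1 5, C6→#2 1, C7→#2 3  ⇒ total 24.
Compare {#2, #3, #4}: total 25.
Compare {#1, #3, #4}: total 27.
No size-3 selection does better; minimum is 24.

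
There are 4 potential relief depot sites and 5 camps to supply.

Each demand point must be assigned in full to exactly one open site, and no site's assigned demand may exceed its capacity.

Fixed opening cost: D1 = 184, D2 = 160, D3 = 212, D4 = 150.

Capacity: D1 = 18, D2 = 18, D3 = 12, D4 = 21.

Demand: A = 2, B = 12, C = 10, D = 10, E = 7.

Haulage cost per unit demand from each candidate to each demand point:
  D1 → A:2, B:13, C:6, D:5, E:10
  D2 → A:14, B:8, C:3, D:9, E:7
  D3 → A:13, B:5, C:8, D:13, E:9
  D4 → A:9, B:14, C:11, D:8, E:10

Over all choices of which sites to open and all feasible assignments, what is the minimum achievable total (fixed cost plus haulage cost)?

749

Open {D1, D2, D3}; cheapest assignment that respects the capacities:
  D1 (cap 18, load 12): A, D — cost 2×2 + 10×5 = 54
  D2 (cap 18, load 17): C, E — cost 10×3 + 7×7 = 79
  D3 (cap 12, load 12): B — cost 12×5 = 60
  Shipping 193, fixed 556 → total 749.
  Any other capacity-feasible assignment to {D1, D2, D3} ships for at least 193.
Compare {D2, D3, D4}: its best feasible assignment gives total 759.
Compare {D1, D2, D4}: its best feasible assignment gives total 795.
Every other set of open sites that can feasibly serve all demand totals ≥ 759 even under its best assignment. Minimum: 749.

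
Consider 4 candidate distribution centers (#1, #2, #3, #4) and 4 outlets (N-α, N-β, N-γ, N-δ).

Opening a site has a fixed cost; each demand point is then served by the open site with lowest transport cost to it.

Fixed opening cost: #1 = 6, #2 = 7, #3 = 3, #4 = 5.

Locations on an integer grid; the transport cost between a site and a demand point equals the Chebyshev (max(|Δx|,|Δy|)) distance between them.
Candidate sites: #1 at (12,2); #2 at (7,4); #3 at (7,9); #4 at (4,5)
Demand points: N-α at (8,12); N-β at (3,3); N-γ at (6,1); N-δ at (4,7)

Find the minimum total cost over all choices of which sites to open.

19

Open {#3, #4}: assign each demand point to its cheapest open site.
  N-α→#3 3, N-β→#4 2, N-γ→#4 4, N-δ→#4 2
  transport cost 11, fixed 8 → total 19.
Compare {#4}: transport cost 15 + fixed 5 = 20.
Compare {#3}: transport cost 20 + fixed 3 = 23.
Compare {#2, #3}: transport cost 13 + fixed 10 = 23.
All other subsets cost ≥ 20. Minimum total cost: 19.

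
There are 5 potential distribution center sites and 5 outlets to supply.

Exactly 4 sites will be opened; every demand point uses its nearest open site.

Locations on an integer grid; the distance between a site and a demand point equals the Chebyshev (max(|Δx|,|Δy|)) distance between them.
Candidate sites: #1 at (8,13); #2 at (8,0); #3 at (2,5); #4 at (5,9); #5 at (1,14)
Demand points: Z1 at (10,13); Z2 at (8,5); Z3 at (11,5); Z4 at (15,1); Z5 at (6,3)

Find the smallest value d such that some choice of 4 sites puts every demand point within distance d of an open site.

7

Open {#1, #2, #3, #4}.
  Farthest demand point is Z4 at distance 7 (to #2); all others are ≤ 7.
With {#1, #2, #3, #5} the worst case is 7.
With {#1, #2, #4, #5} the worst case is 7.
No size-4 selection achieves below 7.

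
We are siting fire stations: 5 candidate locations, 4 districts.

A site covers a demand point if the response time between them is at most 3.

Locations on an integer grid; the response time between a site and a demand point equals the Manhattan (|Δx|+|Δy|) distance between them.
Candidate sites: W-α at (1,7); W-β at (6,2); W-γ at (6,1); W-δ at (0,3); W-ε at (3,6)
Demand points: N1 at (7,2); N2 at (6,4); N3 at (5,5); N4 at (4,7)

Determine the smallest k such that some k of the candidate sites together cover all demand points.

2

Coverage sets (demand points within 3 of each site):
  W-α: {N4}
  W-β: {N1, N2}
  W-γ: {N1, N2}
  W-δ: {}
  W-ε: {N3, N4}
No single site covers all 4 demand points.
But {W-β, W-ε} covers everything, so the minimum is 2.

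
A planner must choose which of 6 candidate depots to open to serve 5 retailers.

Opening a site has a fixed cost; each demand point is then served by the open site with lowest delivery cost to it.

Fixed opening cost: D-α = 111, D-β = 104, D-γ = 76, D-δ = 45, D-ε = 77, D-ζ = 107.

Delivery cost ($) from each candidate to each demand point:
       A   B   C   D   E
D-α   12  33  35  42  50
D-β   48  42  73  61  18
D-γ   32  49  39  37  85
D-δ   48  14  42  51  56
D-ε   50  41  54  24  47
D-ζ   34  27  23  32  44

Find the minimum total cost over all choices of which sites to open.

256

Open {D-δ}: assign each demand point to its cheapest open site.
  A→D-δ 48, B→D-δ 14, C→D-δ 42, D→D-δ 51, E→D-δ 56
  delivery cost 211, fixed 45 → total 256.
Compare {D-ζ}: delivery cost 160 + fixed 107 = 267.
Compare {D-α}: delivery cost 172 + fixed 111 = 283.
Compare {D-ε}: delivery cost 216 + fixed 77 = 293.
All other subsets cost ≥ 267. Minimum total cost: 256.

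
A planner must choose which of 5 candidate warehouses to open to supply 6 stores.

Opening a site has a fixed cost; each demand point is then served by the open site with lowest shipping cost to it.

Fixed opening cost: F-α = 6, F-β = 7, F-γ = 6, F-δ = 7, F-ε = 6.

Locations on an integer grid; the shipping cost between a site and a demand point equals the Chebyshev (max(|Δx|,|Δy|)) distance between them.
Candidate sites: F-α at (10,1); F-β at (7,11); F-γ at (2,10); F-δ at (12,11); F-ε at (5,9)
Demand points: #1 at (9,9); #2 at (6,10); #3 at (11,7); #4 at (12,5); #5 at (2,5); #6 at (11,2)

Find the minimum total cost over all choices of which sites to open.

31

Open {F-α, F-β}: assign each demand point to its cheapest open site.
  #1→F-β 2, #2→F-β 1, #3→F-β 4, #4→F-α 4, #5→F-β 6, #6→F-α 1
  shipping cost 18, fixed 13 → total 31.
Compare {F-α, F-ε}: shipping cost 20 + fixed 12 = 32.
Compare {F-β}: shipping cost 28 + fixed 7 = 35.
Compare {F-ε}: shipping cost 29 + fixed 6 = 35.
All other subsets cost ≥ 32. Minimum total cost: 31.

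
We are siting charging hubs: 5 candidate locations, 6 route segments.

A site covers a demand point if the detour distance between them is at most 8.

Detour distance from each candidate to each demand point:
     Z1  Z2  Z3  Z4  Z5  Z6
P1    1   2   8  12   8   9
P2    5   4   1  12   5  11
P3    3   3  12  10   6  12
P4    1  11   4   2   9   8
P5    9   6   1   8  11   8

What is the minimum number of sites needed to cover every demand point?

Coverage sets (demand points within 8 of each site):
  P1: {Z1, Z2, Z3, Z5}
  P2: {Z1, Z2, Z3, Z5}
  P3: {Z1, Z2, Z5}
  P4: {Z1, Z3, Z4, Z6}
  P5: {Z2, Z3, Z4, Z6}
No single site covers all 6 demand points.
But {P1, P4} covers everything, so the minimum is 2.

2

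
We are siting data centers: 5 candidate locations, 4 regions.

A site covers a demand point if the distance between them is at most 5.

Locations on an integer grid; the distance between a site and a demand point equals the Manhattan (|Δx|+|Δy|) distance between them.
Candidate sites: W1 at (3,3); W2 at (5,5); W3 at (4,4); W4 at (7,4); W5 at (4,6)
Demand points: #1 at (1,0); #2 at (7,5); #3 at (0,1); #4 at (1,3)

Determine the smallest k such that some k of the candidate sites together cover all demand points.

2

Coverage sets (demand points within 5 of each site):
  W1: {#1, #3, #4}
  W2: {#2}
  W3: {#2, #4}
  W4: {#2}
  W5: {#2}
No single site covers all 4 demand points.
But {W1, W2} covers everything, so the minimum is 2.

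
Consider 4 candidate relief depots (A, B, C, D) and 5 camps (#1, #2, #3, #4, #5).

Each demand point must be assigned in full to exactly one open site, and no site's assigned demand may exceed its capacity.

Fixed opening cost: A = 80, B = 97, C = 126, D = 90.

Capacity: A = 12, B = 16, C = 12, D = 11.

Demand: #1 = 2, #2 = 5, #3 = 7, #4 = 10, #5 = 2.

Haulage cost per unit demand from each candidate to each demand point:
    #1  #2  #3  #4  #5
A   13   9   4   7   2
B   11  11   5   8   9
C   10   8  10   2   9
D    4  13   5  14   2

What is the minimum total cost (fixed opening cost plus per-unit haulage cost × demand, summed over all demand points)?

363

Open {A, B}; cheapest assignment that respects the capacities:
  A (cap 12, load 12): #4, #5 — cost 10×7 + 2×2 = 74
  B (cap 16, load 14): #1, #2, #3 — cost 2×11 + 5×11 + 7×5 = 112
  Shipping 186, fixed 177 → total 363.
  Any other capacity-feasible assignment to {A, B} ships for at least 186.
Compare {B, D}: its best feasible assignment gives total 369.
Compare {B, C}: its best feasible assignment gives total 371.
Every other set of open sites that can feasibly serve all demand totals ≥ 369 even under its best assignment. Minimum: 363.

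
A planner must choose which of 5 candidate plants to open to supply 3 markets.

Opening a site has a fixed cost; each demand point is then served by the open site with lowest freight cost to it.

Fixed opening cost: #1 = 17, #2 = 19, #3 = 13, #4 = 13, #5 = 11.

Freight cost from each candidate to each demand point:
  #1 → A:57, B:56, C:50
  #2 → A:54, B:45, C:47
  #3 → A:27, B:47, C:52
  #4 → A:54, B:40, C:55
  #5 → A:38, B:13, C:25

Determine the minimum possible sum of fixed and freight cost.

87

Open {#5}: assign each demand point to its cheapest open site.
  A→#5 38, B→#5 13, C→#5 25
  freight cost 76, fixed 11 → total 87.
Compare {#3, #5}: freight cost 65 + fixed 24 = 89.
Compare {#4, #5}: freight cost 76 + fixed 24 = 100.
Compare {#3, #4, #5}: freight cost 65 + fixed 37 = 102.
All other subsets cost ≥ 89. Minimum total cost: 87.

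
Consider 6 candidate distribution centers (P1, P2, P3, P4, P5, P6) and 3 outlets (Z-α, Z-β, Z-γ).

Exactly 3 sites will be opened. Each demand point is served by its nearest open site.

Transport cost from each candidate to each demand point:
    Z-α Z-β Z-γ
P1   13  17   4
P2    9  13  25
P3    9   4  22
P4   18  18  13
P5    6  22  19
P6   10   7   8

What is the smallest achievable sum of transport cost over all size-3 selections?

Open {P1, P3, P5}.
  Z-α→P5 6, Z-β→P3 4, Z-γ→P1 4  ⇒ total 14.
Compare {P1, P2, P3}: total 17.
Compare {P1, P3, P4}: total 17.
No size-3 selection does better; minimum is 14.

14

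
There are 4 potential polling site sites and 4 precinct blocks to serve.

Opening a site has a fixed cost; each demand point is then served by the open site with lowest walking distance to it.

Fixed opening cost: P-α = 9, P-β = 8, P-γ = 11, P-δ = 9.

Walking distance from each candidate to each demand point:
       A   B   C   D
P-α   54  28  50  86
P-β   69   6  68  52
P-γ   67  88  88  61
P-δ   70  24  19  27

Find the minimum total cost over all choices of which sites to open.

132

Open {P-α, P-β, P-δ}: assign each demand point to its cheapest open site.
  A→P-α 54, B→P-β 6, C→P-δ 19, D→P-δ 27
  walking distance 106, fixed 26 → total 132.
Compare {P-β, P-δ}: walking distance 121 + fixed 17 = 138.
Compare {P-α, P-δ}: walking distance 124 + fixed 18 = 142.
Compare {P-α, P-β, P-γ, P-δ}: walking distance 106 + fixed 37 = 143.
All other subsets cost ≥ 138. Minimum total cost: 132.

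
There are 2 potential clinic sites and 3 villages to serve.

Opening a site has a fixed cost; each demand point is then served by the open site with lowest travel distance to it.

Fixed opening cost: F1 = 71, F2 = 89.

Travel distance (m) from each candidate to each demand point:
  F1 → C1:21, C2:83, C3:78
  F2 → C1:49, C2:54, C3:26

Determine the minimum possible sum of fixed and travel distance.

Open {F2}: assign each demand point to its cheapest open site.
  C1→F2 49, C2→F2 54, C3→F2 26
  travel distance 129, fixed 89 → total 218.
Compare {F1}: travel distance 182 + fixed 71 = 253.
Compare {F1, F2}: travel distance 101 + fixed 160 = 261.

218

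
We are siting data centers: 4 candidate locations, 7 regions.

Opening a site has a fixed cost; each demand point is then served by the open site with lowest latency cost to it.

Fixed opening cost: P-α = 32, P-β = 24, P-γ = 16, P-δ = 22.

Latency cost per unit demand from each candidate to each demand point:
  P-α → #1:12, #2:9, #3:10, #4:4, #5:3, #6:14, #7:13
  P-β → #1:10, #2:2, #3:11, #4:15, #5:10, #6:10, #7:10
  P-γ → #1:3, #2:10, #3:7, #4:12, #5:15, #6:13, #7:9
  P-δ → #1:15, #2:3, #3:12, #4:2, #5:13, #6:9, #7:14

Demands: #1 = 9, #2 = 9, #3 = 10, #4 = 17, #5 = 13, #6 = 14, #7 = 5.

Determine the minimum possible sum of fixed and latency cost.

Open {P-α, P-γ, P-δ}: assign each demand point to its cheapest open site.
  #1→P-γ 9×3=27, #2→P-δ 9×3=27, #3→P-γ 10×7=70, #4→P-δ 17×2=34, #5→P-α 13×3=39, #6→P-δ 14×9=126, #7→P-γ 5×9=45
  latency cost 368, fixed 70 → total 438.
Compare {P-α, P-β, P-γ, P-δ}: latency cost 359 + fixed 94 = 453.
Compare {P-α, P-β, P-γ}: latency cost 407 + fixed 72 = 479.
Compare {P-β, P-γ, P-δ}: latency cost 450 + fixed 62 = 512.
All other subsets cost ≥ 453. Minimum total cost: 438.

438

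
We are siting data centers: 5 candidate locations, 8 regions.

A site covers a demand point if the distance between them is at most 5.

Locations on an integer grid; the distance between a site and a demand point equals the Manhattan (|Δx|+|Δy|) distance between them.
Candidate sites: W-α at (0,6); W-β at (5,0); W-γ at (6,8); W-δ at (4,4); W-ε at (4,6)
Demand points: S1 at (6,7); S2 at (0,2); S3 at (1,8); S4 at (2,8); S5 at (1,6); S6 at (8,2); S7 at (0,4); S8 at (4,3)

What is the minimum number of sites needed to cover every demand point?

Coverage sets (demand points within 5 of each site):
  W-α: {S2, S3, S4, S5, S7}
  W-β: {S6, S8}
  W-γ: {S1, S3, S4}
  W-δ: {S1, S5, S7, S8}
  W-ε: {S1, S3, S4, S5, S8}
No 2 sites suffice: every size-2 union leaves at least one demand point uncovered.
But {W-α, W-β, W-γ} covers everything, so the minimum is 3.

3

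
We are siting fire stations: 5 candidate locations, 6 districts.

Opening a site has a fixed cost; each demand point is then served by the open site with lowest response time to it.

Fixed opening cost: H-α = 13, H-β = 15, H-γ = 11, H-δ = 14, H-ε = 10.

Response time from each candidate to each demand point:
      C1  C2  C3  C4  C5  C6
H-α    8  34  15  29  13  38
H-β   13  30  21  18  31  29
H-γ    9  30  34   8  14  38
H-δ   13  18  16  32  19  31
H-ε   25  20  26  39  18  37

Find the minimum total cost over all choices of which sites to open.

121

Open {H-γ, H-δ}: assign each demand point to its cheapest open site.
  C1→H-γ 9, C2→H-δ 18, C3→H-δ 16, C4→H-γ 8, C5→H-γ 14, C6→H-δ 31
  response time 96, fixed 25 → total 121.
Compare {H-α, H-γ, H-δ}: response time 93 + fixed 38 = 131.
Compare {H-γ, H-δ, H-ε}: response time 96 + fixed 35 = 131.
Compare {H-β, H-γ, H-δ}: response time 94 + fixed 40 = 134.
All other subsets cost ≥ 131. Minimum total cost: 121.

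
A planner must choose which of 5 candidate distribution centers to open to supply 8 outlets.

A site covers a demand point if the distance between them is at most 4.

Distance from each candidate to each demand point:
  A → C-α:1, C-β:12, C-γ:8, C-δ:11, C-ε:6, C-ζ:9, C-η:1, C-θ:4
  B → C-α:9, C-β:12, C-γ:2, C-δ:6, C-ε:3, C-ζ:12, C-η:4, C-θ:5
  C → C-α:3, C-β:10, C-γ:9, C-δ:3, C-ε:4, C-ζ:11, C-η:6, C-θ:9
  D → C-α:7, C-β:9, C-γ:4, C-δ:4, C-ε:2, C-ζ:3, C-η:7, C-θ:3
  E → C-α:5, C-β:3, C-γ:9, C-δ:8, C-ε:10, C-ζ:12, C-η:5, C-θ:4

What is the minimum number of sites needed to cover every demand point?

3

Coverage sets (demand points within 4 of each site):
  A: {C-α, C-η, C-θ}
  B: {C-γ, C-ε, C-η}
  C: {C-α, C-δ, C-ε}
  D: {C-γ, C-δ, C-ε, C-ζ, C-θ}
  E: {C-β, C-θ}
No 2 sites suffice: every size-2 union leaves at least one demand point uncovered.
But {A, D, E} covers everything, so the minimum is 3.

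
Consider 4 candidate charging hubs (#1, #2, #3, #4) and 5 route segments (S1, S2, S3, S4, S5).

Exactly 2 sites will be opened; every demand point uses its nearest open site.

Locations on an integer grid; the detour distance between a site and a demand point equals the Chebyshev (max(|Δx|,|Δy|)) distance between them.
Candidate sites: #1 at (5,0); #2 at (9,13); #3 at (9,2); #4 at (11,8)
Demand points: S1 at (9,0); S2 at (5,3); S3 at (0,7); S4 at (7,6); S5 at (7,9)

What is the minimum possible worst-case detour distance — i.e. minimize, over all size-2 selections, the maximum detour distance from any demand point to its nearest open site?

Open {#1, #2}.
  Farthest demand point is S3 at detour distance 7 (to #1); all others are ≤ 7.
With {#1, #3} the worst case is 7.
With {#1, #4} the worst case is 7.
No size-2 selection achieves below 7.

7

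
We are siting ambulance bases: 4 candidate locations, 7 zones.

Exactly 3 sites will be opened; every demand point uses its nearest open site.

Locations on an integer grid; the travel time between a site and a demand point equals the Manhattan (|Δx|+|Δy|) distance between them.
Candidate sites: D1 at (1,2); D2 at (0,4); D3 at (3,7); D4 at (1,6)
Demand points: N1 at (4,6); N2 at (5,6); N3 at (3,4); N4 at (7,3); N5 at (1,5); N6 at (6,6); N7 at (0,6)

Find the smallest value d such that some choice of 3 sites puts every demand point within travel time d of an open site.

Open {D1, D2, D3}.
  Farthest demand point is N4 at travel time 7 (to D1); all others are ≤ 7.
With {D1, D2, D4} the worst case is 7.
With {D1, D3, D4} the worst case is 7.
No size-3 selection achieves below 7.

7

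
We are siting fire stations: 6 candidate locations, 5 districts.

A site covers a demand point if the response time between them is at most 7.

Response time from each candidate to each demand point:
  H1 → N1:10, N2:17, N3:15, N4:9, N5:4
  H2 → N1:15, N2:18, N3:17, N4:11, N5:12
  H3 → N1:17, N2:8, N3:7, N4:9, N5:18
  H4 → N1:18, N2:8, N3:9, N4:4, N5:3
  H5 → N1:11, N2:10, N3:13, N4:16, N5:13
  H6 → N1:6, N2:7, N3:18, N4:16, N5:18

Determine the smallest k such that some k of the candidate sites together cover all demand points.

3

Coverage sets (demand points within 7 of each site):
  H1: {N5}
  H2: {}
  H3: {N3}
  H4: {N4, N5}
  H5: {}
  H6: {N1, N2}
No 2 sites suffice: every size-2 union leaves at least one demand point uncovered.
But {H3, H4, H6} covers everything, so the minimum is 3.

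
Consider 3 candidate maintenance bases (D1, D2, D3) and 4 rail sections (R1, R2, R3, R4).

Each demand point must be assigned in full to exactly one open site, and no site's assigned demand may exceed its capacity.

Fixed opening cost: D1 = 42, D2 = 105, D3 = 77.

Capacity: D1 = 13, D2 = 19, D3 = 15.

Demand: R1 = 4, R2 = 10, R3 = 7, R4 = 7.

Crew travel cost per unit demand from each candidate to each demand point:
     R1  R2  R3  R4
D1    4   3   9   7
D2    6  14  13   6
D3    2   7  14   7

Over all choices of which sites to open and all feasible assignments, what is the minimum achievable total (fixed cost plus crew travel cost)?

334

Open {D1, D2}; cheapest assignment that respects the capacities:
  D1 (cap 13, load 10): R2 — cost 10×3 = 30
  D2 (cap 19, load 18): R1, R3, R4 — cost 4×6 + 7×13 + 7×6 = 157
  Shipping 187, fixed 147 → total 334.
  Any other capacity-feasible assignment to {D1, D2} ships for at least 187.
Compare {D2, D3}: its best feasible assignment gives total 393.
Compare {D1, D2, D3}: its best feasible assignment gives total 395.
Every other set of open sites that can feasibly serve all demand totals ≥ 393 even under its best assignment. Minimum: 334.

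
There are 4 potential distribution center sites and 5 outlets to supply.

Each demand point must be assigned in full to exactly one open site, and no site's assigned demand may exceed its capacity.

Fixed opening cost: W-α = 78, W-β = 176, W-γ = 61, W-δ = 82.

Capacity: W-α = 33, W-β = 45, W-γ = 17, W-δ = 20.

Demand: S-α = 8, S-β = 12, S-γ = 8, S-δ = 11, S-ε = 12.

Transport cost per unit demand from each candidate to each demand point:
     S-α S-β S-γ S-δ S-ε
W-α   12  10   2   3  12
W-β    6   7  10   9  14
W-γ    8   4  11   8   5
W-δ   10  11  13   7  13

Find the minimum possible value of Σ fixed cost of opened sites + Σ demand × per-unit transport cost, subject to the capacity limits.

530

Open {W-α, W-γ, W-δ}; cheapest assignment that respects the capacities:
  W-α (cap 33, load 31): S-β, S-γ, S-δ — cost 12×10 + 8×2 + 11×3 = 169
  W-γ (cap 17, load 12): S-ε — cost 12×5 = 60
  W-δ (cap 20, load 8): S-α — cost 8×10 = 80
  Shipping 309, fixed 221 → total 530.
  Any other capacity-feasible assignment to {W-α, W-γ, W-δ} ships for at least 309.
Compare {W-α, W-β, W-γ}: its best feasible assignment gives total 556.
Compare {W-α, W-δ}: its best feasible assignment gives total 565.
Every other set of open sites that can feasibly serve all demand totals ≥ 556 even under its best assignment. Minimum: 530.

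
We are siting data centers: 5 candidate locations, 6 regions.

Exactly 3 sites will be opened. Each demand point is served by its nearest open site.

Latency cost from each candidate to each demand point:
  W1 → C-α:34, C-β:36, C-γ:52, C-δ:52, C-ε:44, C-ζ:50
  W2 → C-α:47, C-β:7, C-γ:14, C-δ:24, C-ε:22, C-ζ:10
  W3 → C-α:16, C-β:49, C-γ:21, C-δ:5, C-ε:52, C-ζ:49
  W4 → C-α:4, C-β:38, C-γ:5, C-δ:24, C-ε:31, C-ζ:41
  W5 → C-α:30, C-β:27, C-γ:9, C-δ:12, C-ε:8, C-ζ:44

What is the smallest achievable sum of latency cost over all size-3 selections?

Open {W2, W4, W5}.
  C-α→W4 4, C-β→W2 7, C-γ→W4 5, C-δ→W5 12, C-ε→W5 8, C-ζ→W2 10  ⇒ total 46.
Compare {W2, W3, W4}: total 53.
Compare {W2, W3, W5}: total 55.
No size-3 selection does better; minimum is 46.

46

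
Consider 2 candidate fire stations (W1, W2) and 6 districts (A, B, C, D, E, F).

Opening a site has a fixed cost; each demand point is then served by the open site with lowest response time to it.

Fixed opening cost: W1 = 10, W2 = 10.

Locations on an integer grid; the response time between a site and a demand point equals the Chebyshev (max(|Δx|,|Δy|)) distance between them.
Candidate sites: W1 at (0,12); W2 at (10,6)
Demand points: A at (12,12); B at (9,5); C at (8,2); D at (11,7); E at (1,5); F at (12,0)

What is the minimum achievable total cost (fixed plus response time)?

Open {W2}: assign each demand point to its cheapest open site.
  A→W2 6, B→W2 1, C→W2 4, D→W2 1, E→W2 9, F→W2 6
  response time 27, fixed 10 → total 37.
Compare {W1, W2}: response time 25 + fixed 20 = 45.
Compare {W1}: response time 61 + fixed 10 = 71.

37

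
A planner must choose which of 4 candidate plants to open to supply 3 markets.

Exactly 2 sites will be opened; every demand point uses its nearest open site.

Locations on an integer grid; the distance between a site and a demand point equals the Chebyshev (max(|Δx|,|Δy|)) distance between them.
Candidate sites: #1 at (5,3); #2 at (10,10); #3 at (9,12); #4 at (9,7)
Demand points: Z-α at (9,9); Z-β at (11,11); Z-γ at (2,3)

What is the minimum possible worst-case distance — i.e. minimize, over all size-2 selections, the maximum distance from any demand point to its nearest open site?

Open {#1, #2}.
  Farthest demand point is Z-γ at distance 3 (to #1); all others are ≤ 3.
With {#1, #3} the worst case is 3.
With {#1, #4} the worst case is 4.
No size-2 selection achieves below 3.

3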